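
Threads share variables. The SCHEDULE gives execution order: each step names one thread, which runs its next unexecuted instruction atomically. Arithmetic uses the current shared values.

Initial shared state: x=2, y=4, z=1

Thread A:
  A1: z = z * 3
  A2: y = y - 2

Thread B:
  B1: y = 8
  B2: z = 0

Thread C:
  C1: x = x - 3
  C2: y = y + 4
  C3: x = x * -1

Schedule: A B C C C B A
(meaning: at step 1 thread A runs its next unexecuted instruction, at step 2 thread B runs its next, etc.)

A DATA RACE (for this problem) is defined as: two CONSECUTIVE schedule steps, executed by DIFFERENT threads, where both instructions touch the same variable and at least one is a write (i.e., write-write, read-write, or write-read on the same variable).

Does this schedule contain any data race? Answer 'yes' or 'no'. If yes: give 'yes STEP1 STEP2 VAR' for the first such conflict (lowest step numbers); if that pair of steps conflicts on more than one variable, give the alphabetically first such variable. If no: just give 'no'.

Answer: no

Derivation:
Steps 1,2: A(r=z,w=z) vs B(r=-,w=y). No conflict.
Steps 2,3: B(r=-,w=y) vs C(r=x,w=x). No conflict.
Steps 3,4: same thread (C). No race.
Steps 4,5: same thread (C). No race.
Steps 5,6: C(r=x,w=x) vs B(r=-,w=z). No conflict.
Steps 6,7: B(r=-,w=z) vs A(r=y,w=y). No conflict.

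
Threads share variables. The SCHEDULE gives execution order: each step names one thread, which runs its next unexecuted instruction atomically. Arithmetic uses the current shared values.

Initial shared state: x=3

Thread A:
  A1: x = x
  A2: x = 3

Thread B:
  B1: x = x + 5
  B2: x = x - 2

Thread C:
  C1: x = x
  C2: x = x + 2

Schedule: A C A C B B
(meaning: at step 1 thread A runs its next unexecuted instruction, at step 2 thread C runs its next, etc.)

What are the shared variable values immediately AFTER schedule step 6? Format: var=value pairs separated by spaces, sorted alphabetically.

Answer: x=8

Derivation:
Step 1: thread A executes A1 (x = x). Shared: x=3. PCs: A@1 B@0 C@0
Step 2: thread C executes C1 (x = x). Shared: x=3. PCs: A@1 B@0 C@1
Step 3: thread A executes A2 (x = 3). Shared: x=3. PCs: A@2 B@0 C@1
Step 4: thread C executes C2 (x = x + 2). Shared: x=5. PCs: A@2 B@0 C@2
Step 5: thread B executes B1 (x = x + 5). Shared: x=10. PCs: A@2 B@1 C@2
Step 6: thread B executes B2 (x = x - 2). Shared: x=8. PCs: A@2 B@2 C@2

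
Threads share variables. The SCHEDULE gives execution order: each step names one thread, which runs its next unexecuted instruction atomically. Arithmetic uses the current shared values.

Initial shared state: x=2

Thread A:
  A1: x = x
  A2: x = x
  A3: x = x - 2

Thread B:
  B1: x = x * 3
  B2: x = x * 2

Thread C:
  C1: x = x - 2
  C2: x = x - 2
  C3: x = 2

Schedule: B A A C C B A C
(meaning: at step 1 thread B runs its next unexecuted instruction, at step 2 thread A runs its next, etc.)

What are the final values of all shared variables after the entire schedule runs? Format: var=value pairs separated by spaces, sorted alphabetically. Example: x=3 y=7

Answer: x=2

Derivation:
Step 1: thread B executes B1 (x = x * 3). Shared: x=6. PCs: A@0 B@1 C@0
Step 2: thread A executes A1 (x = x). Shared: x=6. PCs: A@1 B@1 C@0
Step 3: thread A executes A2 (x = x). Shared: x=6. PCs: A@2 B@1 C@0
Step 4: thread C executes C1 (x = x - 2). Shared: x=4. PCs: A@2 B@1 C@1
Step 5: thread C executes C2 (x = x - 2). Shared: x=2. PCs: A@2 B@1 C@2
Step 6: thread B executes B2 (x = x * 2). Shared: x=4. PCs: A@2 B@2 C@2
Step 7: thread A executes A3 (x = x - 2). Shared: x=2. PCs: A@3 B@2 C@2
Step 8: thread C executes C3 (x = 2). Shared: x=2. PCs: A@3 B@2 C@3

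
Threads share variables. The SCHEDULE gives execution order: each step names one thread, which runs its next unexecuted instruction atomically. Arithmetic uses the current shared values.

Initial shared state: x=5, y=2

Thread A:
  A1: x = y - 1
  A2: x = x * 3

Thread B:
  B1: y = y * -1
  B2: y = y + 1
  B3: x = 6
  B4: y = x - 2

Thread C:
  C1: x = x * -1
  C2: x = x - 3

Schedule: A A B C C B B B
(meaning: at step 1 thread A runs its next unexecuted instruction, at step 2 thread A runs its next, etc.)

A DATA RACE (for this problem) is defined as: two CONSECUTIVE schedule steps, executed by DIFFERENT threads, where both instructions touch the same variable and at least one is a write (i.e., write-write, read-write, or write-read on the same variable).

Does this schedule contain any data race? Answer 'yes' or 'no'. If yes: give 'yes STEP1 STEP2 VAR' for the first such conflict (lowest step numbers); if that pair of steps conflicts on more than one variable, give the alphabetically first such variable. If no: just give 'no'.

Steps 1,2: same thread (A). No race.
Steps 2,3: A(r=x,w=x) vs B(r=y,w=y). No conflict.
Steps 3,4: B(r=y,w=y) vs C(r=x,w=x). No conflict.
Steps 4,5: same thread (C). No race.
Steps 5,6: C(r=x,w=x) vs B(r=y,w=y). No conflict.
Steps 6,7: same thread (B). No race.
Steps 7,8: same thread (B). No race.

Answer: no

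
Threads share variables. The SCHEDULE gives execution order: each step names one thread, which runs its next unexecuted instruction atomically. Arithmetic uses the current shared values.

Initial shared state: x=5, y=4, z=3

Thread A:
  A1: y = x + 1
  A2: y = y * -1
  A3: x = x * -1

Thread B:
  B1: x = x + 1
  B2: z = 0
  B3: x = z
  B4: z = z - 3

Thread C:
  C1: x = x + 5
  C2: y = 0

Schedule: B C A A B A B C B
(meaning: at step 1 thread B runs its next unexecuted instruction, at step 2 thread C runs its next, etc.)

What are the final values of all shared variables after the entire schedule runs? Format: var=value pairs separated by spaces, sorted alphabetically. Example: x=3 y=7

Answer: x=0 y=0 z=-3

Derivation:
Step 1: thread B executes B1 (x = x + 1). Shared: x=6 y=4 z=3. PCs: A@0 B@1 C@0
Step 2: thread C executes C1 (x = x + 5). Shared: x=11 y=4 z=3. PCs: A@0 B@1 C@1
Step 3: thread A executes A1 (y = x + 1). Shared: x=11 y=12 z=3. PCs: A@1 B@1 C@1
Step 4: thread A executes A2 (y = y * -1). Shared: x=11 y=-12 z=3. PCs: A@2 B@1 C@1
Step 5: thread B executes B2 (z = 0). Shared: x=11 y=-12 z=0. PCs: A@2 B@2 C@1
Step 6: thread A executes A3 (x = x * -1). Shared: x=-11 y=-12 z=0. PCs: A@3 B@2 C@1
Step 7: thread B executes B3 (x = z). Shared: x=0 y=-12 z=0. PCs: A@3 B@3 C@1
Step 8: thread C executes C2 (y = 0). Shared: x=0 y=0 z=0. PCs: A@3 B@3 C@2
Step 9: thread B executes B4 (z = z - 3). Shared: x=0 y=0 z=-3. PCs: A@3 B@4 C@2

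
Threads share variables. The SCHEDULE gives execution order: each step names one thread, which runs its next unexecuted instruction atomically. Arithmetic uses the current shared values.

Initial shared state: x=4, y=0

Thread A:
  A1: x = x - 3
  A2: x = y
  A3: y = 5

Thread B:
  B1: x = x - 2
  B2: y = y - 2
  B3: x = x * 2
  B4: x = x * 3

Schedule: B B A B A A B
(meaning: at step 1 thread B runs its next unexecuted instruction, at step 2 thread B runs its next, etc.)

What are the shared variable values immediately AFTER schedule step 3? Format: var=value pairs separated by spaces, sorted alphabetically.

Answer: x=-1 y=-2

Derivation:
Step 1: thread B executes B1 (x = x - 2). Shared: x=2 y=0. PCs: A@0 B@1
Step 2: thread B executes B2 (y = y - 2). Shared: x=2 y=-2. PCs: A@0 B@2
Step 3: thread A executes A1 (x = x - 3). Shared: x=-1 y=-2. PCs: A@1 B@2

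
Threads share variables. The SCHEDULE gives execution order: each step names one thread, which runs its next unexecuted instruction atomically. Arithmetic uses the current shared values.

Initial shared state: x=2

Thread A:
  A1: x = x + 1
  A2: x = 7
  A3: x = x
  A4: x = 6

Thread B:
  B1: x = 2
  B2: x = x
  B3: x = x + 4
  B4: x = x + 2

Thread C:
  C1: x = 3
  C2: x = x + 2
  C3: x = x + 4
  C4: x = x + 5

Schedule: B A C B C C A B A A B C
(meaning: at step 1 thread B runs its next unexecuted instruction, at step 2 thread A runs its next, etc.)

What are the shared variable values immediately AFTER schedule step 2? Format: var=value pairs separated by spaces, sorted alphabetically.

Answer: x=3

Derivation:
Step 1: thread B executes B1 (x = 2). Shared: x=2. PCs: A@0 B@1 C@0
Step 2: thread A executes A1 (x = x + 1). Shared: x=3. PCs: A@1 B@1 C@0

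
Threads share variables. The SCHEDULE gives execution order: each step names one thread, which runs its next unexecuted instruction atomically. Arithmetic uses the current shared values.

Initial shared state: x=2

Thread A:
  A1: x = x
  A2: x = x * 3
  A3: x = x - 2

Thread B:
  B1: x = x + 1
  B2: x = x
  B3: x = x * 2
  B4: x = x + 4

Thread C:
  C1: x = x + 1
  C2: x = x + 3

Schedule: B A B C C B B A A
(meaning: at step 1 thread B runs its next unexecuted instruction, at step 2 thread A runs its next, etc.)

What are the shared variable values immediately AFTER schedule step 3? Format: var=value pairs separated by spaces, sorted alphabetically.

Step 1: thread B executes B1 (x = x + 1). Shared: x=3. PCs: A@0 B@1 C@0
Step 2: thread A executes A1 (x = x). Shared: x=3. PCs: A@1 B@1 C@0
Step 3: thread B executes B2 (x = x). Shared: x=3. PCs: A@1 B@2 C@0

Answer: x=3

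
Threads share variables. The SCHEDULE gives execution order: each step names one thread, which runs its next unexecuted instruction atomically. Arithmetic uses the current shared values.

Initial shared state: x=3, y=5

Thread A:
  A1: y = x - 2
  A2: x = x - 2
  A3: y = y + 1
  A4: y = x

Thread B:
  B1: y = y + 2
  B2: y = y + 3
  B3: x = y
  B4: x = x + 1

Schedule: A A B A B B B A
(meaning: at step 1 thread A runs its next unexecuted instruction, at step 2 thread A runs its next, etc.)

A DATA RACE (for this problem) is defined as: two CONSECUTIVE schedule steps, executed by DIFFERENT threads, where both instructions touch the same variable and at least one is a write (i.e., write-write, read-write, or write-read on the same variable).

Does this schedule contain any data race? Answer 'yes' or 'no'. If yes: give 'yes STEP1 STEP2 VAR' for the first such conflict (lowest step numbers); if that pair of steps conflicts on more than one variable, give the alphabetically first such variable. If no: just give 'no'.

Steps 1,2: same thread (A). No race.
Steps 2,3: A(r=x,w=x) vs B(r=y,w=y). No conflict.
Steps 3,4: B(y = y + 2) vs A(y = y + 1). RACE on y (W-W).
Steps 4,5: A(y = y + 1) vs B(y = y + 3). RACE on y (W-W).
Steps 5,6: same thread (B). No race.
Steps 6,7: same thread (B). No race.
Steps 7,8: B(x = x + 1) vs A(y = x). RACE on x (W-R).
First conflict at steps 3,4.

Answer: yes 3 4 y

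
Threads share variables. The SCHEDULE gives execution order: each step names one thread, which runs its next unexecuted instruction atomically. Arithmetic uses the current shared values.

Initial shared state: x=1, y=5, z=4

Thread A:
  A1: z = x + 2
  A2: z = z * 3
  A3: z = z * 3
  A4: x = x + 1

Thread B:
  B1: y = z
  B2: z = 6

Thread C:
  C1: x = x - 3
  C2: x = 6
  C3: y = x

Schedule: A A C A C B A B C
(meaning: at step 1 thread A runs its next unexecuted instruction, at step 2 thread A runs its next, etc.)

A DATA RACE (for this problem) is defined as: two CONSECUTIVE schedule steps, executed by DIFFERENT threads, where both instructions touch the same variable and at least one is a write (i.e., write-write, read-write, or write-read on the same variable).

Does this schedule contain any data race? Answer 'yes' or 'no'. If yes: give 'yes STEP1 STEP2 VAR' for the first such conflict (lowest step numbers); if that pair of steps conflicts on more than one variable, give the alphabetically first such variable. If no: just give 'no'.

Answer: no

Derivation:
Steps 1,2: same thread (A). No race.
Steps 2,3: A(r=z,w=z) vs C(r=x,w=x). No conflict.
Steps 3,4: C(r=x,w=x) vs A(r=z,w=z). No conflict.
Steps 4,5: A(r=z,w=z) vs C(r=-,w=x). No conflict.
Steps 5,6: C(r=-,w=x) vs B(r=z,w=y). No conflict.
Steps 6,7: B(r=z,w=y) vs A(r=x,w=x). No conflict.
Steps 7,8: A(r=x,w=x) vs B(r=-,w=z). No conflict.
Steps 8,9: B(r=-,w=z) vs C(r=x,w=y). No conflict.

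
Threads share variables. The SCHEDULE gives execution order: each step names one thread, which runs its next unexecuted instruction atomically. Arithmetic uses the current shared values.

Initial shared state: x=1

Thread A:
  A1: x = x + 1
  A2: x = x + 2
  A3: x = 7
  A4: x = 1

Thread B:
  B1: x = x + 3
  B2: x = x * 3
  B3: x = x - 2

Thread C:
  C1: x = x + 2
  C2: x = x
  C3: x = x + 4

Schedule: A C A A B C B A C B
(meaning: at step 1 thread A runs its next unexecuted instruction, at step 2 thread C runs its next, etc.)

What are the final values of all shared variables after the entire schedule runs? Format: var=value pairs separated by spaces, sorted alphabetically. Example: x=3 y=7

Step 1: thread A executes A1 (x = x + 1). Shared: x=2. PCs: A@1 B@0 C@0
Step 2: thread C executes C1 (x = x + 2). Shared: x=4. PCs: A@1 B@0 C@1
Step 3: thread A executes A2 (x = x + 2). Shared: x=6. PCs: A@2 B@0 C@1
Step 4: thread A executes A3 (x = 7). Shared: x=7. PCs: A@3 B@0 C@1
Step 5: thread B executes B1 (x = x + 3). Shared: x=10. PCs: A@3 B@1 C@1
Step 6: thread C executes C2 (x = x). Shared: x=10. PCs: A@3 B@1 C@2
Step 7: thread B executes B2 (x = x * 3). Shared: x=30. PCs: A@3 B@2 C@2
Step 8: thread A executes A4 (x = 1). Shared: x=1. PCs: A@4 B@2 C@2
Step 9: thread C executes C3 (x = x + 4). Shared: x=5. PCs: A@4 B@2 C@3
Step 10: thread B executes B3 (x = x - 2). Shared: x=3. PCs: A@4 B@3 C@3

Answer: x=3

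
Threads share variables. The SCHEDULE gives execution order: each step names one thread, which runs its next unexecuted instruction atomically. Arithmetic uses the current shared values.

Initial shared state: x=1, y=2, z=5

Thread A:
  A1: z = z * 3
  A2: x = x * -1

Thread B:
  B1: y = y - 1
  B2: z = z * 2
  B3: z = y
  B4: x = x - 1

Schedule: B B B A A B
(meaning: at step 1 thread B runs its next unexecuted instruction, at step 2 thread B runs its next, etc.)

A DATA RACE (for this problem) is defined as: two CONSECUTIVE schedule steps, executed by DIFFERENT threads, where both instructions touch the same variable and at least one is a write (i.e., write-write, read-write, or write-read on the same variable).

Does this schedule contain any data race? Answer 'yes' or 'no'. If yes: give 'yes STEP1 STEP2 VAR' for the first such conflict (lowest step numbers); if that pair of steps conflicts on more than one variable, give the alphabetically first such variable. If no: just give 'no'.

Answer: yes 3 4 z

Derivation:
Steps 1,2: same thread (B). No race.
Steps 2,3: same thread (B). No race.
Steps 3,4: B(z = y) vs A(z = z * 3). RACE on z (W-W).
Steps 4,5: same thread (A). No race.
Steps 5,6: A(x = x * -1) vs B(x = x - 1). RACE on x (W-W).
First conflict at steps 3,4.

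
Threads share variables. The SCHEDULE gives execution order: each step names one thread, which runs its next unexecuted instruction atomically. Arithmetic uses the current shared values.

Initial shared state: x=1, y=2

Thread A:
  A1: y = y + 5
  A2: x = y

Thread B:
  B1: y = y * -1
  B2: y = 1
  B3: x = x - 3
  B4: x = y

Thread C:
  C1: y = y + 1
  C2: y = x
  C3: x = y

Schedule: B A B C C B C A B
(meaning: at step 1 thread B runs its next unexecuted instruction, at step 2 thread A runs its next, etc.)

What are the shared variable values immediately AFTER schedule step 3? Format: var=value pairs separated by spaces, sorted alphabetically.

Answer: x=1 y=1

Derivation:
Step 1: thread B executes B1 (y = y * -1). Shared: x=1 y=-2. PCs: A@0 B@1 C@0
Step 2: thread A executes A1 (y = y + 5). Shared: x=1 y=3. PCs: A@1 B@1 C@0
Step 3: thread B executes B2 (y = 1). Shared: x=1 y=1. PCs: A@1 B@2 C@0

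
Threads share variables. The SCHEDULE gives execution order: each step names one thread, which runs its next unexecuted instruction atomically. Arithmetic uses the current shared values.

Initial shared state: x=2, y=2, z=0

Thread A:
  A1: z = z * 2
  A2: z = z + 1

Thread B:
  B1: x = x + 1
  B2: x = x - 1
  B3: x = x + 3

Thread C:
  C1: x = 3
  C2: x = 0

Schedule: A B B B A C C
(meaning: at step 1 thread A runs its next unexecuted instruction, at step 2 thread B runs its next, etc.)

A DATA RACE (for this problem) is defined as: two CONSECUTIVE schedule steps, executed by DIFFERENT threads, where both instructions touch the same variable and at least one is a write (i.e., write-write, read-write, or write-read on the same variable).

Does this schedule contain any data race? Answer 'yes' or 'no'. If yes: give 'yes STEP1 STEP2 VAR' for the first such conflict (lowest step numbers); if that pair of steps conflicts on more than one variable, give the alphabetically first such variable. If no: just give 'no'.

Steps 1,2: A(r=z,w=z) vs B(r=x,w=x). No conflict.
Steps 2,3: same thread (B). No race.
Steps 3,4: same thread (B). No race.
Steps 4,5: B(r=x,w=x) vs A(r=z,w=z). No conflict.
Steps 5,6: A(r=z,w=z) vs C(r=-,w=x). No conflict.
Steps 6,7: same thread (C). No race.

Answer: no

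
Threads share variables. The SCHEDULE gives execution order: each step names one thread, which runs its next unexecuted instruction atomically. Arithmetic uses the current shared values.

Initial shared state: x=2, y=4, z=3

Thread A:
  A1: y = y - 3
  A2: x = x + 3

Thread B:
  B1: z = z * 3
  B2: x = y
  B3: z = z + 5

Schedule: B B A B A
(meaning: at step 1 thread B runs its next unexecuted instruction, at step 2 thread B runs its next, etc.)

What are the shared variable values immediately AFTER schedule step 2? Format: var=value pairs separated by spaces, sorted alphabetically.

Step 1: thread B executes B1 (z = z * 3). Shared: x=2 y=4 z=9. PCs: A@0 B@1
Step 2: thread B executes B2 (x = y). Shared: x=4 y=4 z=9. PCs: A@0 B@2

Answer: x=4 y=4 z=9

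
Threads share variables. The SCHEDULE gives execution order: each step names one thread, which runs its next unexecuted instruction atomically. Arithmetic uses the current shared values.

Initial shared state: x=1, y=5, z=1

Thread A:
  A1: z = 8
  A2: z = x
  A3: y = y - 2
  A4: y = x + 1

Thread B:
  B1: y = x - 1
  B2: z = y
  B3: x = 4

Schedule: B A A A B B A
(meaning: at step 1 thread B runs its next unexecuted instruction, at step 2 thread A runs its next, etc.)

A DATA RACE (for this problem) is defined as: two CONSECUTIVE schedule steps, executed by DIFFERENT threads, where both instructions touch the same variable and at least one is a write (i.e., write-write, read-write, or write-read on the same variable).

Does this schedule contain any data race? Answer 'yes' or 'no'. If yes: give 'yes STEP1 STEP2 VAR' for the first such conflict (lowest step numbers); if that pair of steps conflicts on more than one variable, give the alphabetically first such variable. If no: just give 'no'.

Steps 1,2: B(r=x,w=y) vs A(r=-,w=z). No conflict.
Steps 2,3: same thread (A). No race.
Steps 3,4: same thread (A). No race.
Steps 4,5: A(y = y - 2) vs B(z = y). RACE on y (W-R).
Steps 5,6: same thread (B). No race.
Steps 6,7: B(x = 4) vs A(y = x + 1). RACE on x (W-R).
First conflict at steps 4,5.

Answer: yes 4 5 y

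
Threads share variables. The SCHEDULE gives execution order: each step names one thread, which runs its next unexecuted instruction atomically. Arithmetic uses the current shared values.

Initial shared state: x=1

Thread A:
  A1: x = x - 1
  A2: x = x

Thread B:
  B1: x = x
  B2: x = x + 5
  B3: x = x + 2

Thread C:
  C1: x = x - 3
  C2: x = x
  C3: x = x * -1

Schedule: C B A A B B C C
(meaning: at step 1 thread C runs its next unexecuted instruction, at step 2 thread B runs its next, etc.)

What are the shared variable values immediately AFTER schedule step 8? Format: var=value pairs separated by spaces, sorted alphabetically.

Step 1: thread C executes C1 (x = x - 3). Shared: x=-2. PCs: A@0 B@0 C@1
Step 2: thread B executes B1 (x = x). Shared: x=-2. PCs: A@0 B@1 C@1
Step 3: thread A executes A1 (x = x - 1). Shared: x=-3. PCs: A@1 B@1 C@1
Step 4: thread A executes A2 (x = x). Shared: x=-3. PCs: A@2 B@1 C@1
Step 5: thread B executes B2 (x = x + 5). Shared: x=2. PCs: A@2 B@2 C@1
Step 6: thread B executes B3 (x = x + 2). Shared: x=4. PCs: A@2 B@3 C@1
Step 7: thread C executes C2 (x = x). Shared: x=4. PCs: A@2 B@3 C@2
Step 8: thread C executes C3 (x = x * -1). Shared: x=-4. PCs: A@2 B@3 C@3

Answer: x=-4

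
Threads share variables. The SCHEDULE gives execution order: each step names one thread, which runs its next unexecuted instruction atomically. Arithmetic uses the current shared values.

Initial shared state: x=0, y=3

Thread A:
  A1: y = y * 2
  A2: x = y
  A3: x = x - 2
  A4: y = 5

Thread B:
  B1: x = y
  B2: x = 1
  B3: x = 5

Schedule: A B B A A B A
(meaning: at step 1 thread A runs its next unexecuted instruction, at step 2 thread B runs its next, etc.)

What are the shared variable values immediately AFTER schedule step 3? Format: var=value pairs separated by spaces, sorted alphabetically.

Answer: x=1 y=6

Derivation:
Step 1: thread A executes A1 (y = y * 2). Shared: x=0 y=6. PCs: A@1 B@0
Step 2: thread B executes B1 (x = y). Shared: x=6 y=6. PCs: A@1 B@1
Step 3: thread B executes B2 (x = 1). Shared: x=1 y=6. PCs: A@1 B@2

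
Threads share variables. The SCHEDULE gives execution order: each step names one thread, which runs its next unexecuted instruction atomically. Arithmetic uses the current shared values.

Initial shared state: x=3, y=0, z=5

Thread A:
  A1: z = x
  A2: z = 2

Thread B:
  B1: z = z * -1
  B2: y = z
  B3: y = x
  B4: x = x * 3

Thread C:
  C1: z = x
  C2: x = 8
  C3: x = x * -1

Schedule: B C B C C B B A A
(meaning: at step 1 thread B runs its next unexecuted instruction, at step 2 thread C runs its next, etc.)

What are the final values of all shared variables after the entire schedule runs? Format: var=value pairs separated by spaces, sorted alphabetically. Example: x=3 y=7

Step 1: thread B executes B1 (z = z * -1). Shared: x=3 y=0 z=-5. PCs: A@0 B@1 C@0
Step 2: thread C executes C1 (z = x). Shared: x=3 y=0 z=3. PCs: A@0 B@1 C@1
Step 3: thread B executes B2 (y = z). Shared: x=3 y=3 z=3. PCs: A@0 B@2 C@1
Step 4: thread C executes C2 (x = 8). Shared: x=8 y=3 z=3. PCs: A@0 B@2 C@2
Step 5: thread C executes C3 (x = x * -1). Shared: x=-8 y=3 z=3. PCs: A@0 B@2 C@3
Step 6: thread B executes B3 (y = x). Shared: x=-8 y=-8 z=3. PCs: A@0 B@3 C@3
Step 7: thread B executes B4 (x = x * 3). Shared: x=-24 y=-8 z=3. PCs: A@0 B@4 C@3
Step 8: thread A executes A1 (z = x). Shared: x=-24 y=-8 z=-24. PCs: A@1 B@4 C@3
Step 9: thread A executes A2 (z = 2). Shared: x=-24 y=-8 z=2. PCs: A@2 B@4 C@3

Answer: x=-24 y=-8 z=2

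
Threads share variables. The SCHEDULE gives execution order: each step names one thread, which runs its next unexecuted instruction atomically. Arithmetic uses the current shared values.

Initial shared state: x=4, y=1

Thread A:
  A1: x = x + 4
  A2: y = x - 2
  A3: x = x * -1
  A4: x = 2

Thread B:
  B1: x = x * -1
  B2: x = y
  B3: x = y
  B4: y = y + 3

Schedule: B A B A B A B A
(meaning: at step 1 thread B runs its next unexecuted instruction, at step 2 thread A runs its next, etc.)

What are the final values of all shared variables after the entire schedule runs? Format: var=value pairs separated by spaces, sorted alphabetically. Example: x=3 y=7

Step 1: thread B executes B1 (x = x * -1). Shared: x=-4 y=1. PCs: A@0 B@1
Step 2: thread A executes A1 (x = x + 4). Shared: x=0 y=1. PCs: A@1 B@1
Step 3: thread B executes B2 (x = y). Shared: x=1 y=1. PCs: A@1 B@2
Step 4: thread A executes A2 (y = x - 2). Shared: x=1 y=-1. PCs: A@2 B@2
Step 5: thread B executes B3 (x = y). Shared: x=-1 y=-1. PCs: A@2 B@3
Step 6: thread A executes A3 (x = x * -1). Shared: x=1 y=-1. PCs: A@3 B@3
Step 7: thread B executes B4 (y = y + 3). Shared: x=1 y=2. PCs: A@3 B@4
Step 8: thread A executes A4 (x = 2). Shared: x=2 y=2. PCs: A@4 B@4

Answer: x=2 y=2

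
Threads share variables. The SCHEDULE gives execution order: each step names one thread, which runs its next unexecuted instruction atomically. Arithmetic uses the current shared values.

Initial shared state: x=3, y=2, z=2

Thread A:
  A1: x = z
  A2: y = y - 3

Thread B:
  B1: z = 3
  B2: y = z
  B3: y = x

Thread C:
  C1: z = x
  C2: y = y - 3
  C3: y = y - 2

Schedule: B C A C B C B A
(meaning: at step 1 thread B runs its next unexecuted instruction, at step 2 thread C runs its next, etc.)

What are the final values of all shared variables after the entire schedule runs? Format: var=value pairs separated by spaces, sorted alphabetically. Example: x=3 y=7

Step 1: thread B executes B1 (z = 3). Shared: x=3 y=2 z=3. PCs: A@0 B@1 C@0
Step 2: thread C executes C1 (z = x). Shared: x=3 y=2 z=3. PCs: A@0 B@1 C@1
Step 3: thread A executes A1 (x = z). Shared: x=3 y=2 z=3. PCs: A@1 B@1 C@1
Step 4: thread C executes C2 (y = y - 3). Shared: x=3 y=-1 z=3. PCs: A@1 B@1 C@2
Step 5: thread B executes B2 (y = z). Shared: x=3 y=3 z=3. PCs: A@1 B@2 C@2
Step 6: thread C executes C3 (y = y - 2). Shared: x=3 y=1 z=3. PCs: A@1 B@2 C@3
Step 7: thread B executes B3 (y = x). Shared: x=3 y=3 z=3. PCs: A@1 B@3 C@3
Step 8: thread A executes A2 (y = y - 3). Shared: x=3 y=0 z=3. PCs: A@2 B@3 C@3

Answer: x=3 y=0 z=3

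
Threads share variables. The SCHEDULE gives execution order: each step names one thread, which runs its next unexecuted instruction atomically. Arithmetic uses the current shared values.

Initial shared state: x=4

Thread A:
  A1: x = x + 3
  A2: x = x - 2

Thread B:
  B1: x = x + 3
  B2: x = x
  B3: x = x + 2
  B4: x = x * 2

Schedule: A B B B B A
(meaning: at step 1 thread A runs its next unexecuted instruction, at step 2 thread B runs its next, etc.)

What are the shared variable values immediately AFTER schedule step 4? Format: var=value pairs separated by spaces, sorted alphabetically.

Answer: x=12

Derivation:
Step 1: thread A executes A1 (x = x + 3). Shared: x=7. PCs: A@1 B@0
Step 2: thread B executes B1 (x = x + 3). Shared: x=10. PCs: A@1 B@1
Step 3: thread B executes B2 (x = x). Shared: x=10. PCs: A@1 B@2
Step 4: thread B executes B3 (x = x + 2). Shared: x=12. PCs: A@1 B@3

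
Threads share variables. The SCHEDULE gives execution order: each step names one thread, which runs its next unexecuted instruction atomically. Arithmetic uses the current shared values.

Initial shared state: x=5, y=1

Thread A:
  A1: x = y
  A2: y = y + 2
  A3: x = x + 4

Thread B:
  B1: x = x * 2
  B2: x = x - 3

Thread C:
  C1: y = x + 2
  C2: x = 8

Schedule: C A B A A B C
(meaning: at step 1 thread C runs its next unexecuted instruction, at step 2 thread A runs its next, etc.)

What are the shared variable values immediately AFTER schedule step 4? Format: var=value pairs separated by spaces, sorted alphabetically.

Answer: x=14 y=9

Derivation:
Step 1: thread C executes C1 (y = x + 2). Shared: x=5 y=7. PCs: A@0 B@0 C@1
Step 2: thread A executes A1 (x = y). Shared: x=7 y=7. PCs: A@1 B@0 C@1
Step 3: thread B executes B1 (x = x * 2). Shared: x=14 y=7. PCs: A@1 B@1 C@1
Step 4: thread A executes A2 (y = y + 2). Shared: x=14 y=9. PCs: A@2 B@1 C@1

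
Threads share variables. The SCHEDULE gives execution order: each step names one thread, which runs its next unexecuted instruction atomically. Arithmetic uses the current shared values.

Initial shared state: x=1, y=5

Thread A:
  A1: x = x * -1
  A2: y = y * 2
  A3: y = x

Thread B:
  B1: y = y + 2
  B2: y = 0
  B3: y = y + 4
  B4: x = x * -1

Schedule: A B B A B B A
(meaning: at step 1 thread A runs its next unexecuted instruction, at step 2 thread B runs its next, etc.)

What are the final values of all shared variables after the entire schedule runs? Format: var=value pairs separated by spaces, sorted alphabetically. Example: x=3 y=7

Step 1: thread A executes A1 (x = x * -1). Shared: x=-1 y=5. PCs: A@1 B@0
Step 2: thread B executes B1 (y = y + 2). Shared: x=-1 y=7. PCs: A@1 B@1
Step 3: thread B executes B2 (y = 0). Shared: x=-1 y=0. PCs: A@1 B@2
Step 4: thread A executes A2 (y = y * 2). Shared: x=-1 y=0. PCs: A@2 B@2
Step 5: thread B executes B3 (y = y + 4). Shared: x=-1 y=4. PCs: A@2 B@3
Step 6: thread B executes B4 (x = x * -1). Shared: x=1 y=4. PCs: A@2 B@4
Step 7: thread A executes A3 (y = x). Shared: x=1 y=1. PCs: A@3 B@4

Answer: x=1 y=1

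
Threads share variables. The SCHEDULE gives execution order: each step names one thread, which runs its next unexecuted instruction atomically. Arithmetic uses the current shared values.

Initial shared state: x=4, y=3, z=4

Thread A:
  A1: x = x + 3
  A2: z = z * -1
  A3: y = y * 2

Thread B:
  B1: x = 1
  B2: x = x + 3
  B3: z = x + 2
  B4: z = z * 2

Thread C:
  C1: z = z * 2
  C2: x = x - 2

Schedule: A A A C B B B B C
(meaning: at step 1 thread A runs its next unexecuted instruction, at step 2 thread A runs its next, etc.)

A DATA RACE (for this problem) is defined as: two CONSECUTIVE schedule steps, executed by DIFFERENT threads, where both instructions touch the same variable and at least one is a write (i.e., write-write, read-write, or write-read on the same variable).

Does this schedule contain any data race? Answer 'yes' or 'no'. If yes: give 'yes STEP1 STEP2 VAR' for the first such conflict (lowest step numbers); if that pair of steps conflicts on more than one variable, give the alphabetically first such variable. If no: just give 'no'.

Steps 1,2: same thread (A). No race.
Steps 2,3: same thread (A). No race.
Steps 3,4: A(r=y,w=y) vs C(r=z,w=z). No conflict.
Steps 4,5: C(r=z,w=z) vs B(r=-,w=x). No conflict.
Steps 5,6: same thread (B). No race.
Steps 6,7: same thread (B). No race.
Steps 7,8: same thread (B). No race.
Steps 8,9: B(r=z,w=z) vs C(r=x,w=x). No conflict.

Answer: no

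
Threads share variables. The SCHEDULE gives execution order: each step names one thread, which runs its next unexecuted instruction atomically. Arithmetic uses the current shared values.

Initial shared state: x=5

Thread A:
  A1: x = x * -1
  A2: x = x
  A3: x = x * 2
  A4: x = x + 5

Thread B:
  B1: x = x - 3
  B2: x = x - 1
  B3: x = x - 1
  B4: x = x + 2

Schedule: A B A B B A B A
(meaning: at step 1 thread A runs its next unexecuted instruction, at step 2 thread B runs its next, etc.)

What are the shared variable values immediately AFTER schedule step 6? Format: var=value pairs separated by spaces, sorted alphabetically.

Answer: x=-20

Derivation:
Step 1: thread A executes A1 (x = x * -1). Shared: x=-5. PCs: A@1 B@0
Step 2: thread B executes B1 (x = x - 3). Shared: x=-8. PCs: A@1 B@1
Step 3: thread A executes A2 (x = x). Shared: x=-8. PCs: A@2 B@1
Step 4: thread B executes B2 (x = x - 1). Shared: x=-9. PCs: A@2 B@2
Step 5: thread B executes B3 (x = x - 1). Shared: x=-10. PCs: A@2 B@3
Step 6: thread A executes A3 (x = x * 2). Shared: x=-20. PCs: A@3 B@3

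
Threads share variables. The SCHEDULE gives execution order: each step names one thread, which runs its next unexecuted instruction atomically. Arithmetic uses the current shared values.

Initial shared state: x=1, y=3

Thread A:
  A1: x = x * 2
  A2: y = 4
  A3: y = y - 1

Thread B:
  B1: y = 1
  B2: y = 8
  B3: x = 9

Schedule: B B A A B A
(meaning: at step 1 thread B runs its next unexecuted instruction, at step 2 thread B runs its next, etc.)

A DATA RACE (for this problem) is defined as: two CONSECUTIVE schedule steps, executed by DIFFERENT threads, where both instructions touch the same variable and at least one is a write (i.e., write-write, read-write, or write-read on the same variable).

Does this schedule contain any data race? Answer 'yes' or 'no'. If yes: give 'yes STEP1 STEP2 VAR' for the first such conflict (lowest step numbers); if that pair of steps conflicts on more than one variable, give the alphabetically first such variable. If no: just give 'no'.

Answer: no

Derivation:
Steps 1,2: same thread (B). No race.
Steps 2,3: B(r=-,w=y) vs A(r=x,w=x). No conflict.
Steps 3,4: same thread (A). No race.
Steps 4,5: A(r=-,w=y) vs B(r=-,w=x). No conflict.
Steps 5,6: B(r=-,w=x) vs A(r=y,w=y). No conflict.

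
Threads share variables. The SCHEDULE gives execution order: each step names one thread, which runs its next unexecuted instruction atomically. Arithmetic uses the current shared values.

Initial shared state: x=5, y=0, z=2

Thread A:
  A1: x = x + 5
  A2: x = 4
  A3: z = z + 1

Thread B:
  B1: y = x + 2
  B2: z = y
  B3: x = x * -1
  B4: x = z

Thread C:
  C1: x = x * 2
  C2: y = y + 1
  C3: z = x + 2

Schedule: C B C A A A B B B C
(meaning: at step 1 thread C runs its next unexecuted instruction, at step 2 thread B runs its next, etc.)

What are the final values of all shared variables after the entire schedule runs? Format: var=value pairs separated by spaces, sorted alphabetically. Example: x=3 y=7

Step 1: thread C executes C1 (x = x * 2). Shared: x=10 y=0 z=2. PCs: A@0 B@0 C@1
Step 2: thread B executes B1 (y = x + 2). Shared: x=10 y=12 z=2. PCs: A@0 B@1 C@1
Step 3: thread C executes C2 (y = y + 1). Shared: x=10 y=13 z=2. PCs: A@0 B@1 C@2
Step 4: thread A executes A1 (x = x + 5). Shared: x=15 y=13 z=2. PCs: A@1 B@1 C@2
Step 5: thread A executes A2 (x = 4). Shared: x=4 y=13 z=2. PCs: A@2 B@1 C@2
Step 6: thread A executes A3 (z = z + 1). Shared: x=4 y=13 z=3. PCs: A@3 B@1 C@2
Step 7: thread B executes B2 (z = y). Shared: x=4 y=13 z=13. PCs: A@3 B@2 C@2
Step 8: thread B executes B3 (x = x * -1). Shared: x=-4 y=13 z=13. PCs: A@3 B@3 C@2
Step 9: thread B executes B4 (x = z). Shared: x=13 y=13 z=13. PCs: A@3 B@4 C@2
Step 10: thread C executes C3 (z = x + 2). Shared: x=13 y=13 z=15. PCs: A@3 B@4 C@3

Answer: x=13 y=13 z=15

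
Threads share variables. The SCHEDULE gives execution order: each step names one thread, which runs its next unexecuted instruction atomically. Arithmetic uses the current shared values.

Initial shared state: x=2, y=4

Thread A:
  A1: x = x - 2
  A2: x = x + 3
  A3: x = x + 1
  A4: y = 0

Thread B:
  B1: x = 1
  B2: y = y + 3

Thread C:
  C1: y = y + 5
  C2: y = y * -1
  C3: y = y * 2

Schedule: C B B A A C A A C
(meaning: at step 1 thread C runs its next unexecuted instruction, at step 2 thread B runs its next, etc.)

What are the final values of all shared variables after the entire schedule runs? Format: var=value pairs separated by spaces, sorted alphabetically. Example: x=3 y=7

Answer: x=3 y=0

Derivation:
Step 1: thread C executes C1 (y = y + 5). Shared: x=2 y=9. PCs: A@0 B@0 C@1
Step 2: thread B executes B1 (x = 1). Shared: x=1 y=9. PCs: A@0 B@1 C@1
Step 3: thread B executes B2 (y = y + 3). Shared: x=1 y=12. PCs: A@0 B@2 C@1
Step 4: thread A executes A1 (x = x - 2). Shared: x=-1 y=12. PCs: A@1 B@2 C@1
Step 5: thread A executes A2 (x = x + 3). Shared: x=2 y=12. PCs: A@2 B@2 C@1
Step 6: thread C executes C2 (y = y * -1). Shared: x=2 y=-12. PCs: A@2 B@2 C@2
Step 7: thread A executes A3 (x = x + 1). Shared: x=3 y=-12. PCs: A@3 B@2 C@2
Step 8: thread A executes A4 (y = 0). Shared: x=3 y=0. PCs: A@4 B@2 C@2
Step 9: thread C executes C3 (y = y * 2). Shared: x=3 y=0. PCs: A@4 B@2 C@3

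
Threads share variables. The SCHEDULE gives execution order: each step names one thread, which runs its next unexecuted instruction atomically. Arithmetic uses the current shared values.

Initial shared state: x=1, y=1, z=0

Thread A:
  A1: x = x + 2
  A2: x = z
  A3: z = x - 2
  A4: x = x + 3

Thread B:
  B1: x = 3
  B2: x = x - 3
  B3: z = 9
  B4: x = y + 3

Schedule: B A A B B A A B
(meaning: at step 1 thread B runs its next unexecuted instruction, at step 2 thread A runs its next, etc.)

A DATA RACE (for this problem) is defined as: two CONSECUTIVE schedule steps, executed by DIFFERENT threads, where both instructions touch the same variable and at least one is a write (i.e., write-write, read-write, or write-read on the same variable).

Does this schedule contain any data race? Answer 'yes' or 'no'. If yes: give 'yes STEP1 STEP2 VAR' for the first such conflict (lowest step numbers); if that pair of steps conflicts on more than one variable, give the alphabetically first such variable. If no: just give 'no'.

Answer: yes 1 2 x

Derivation:
Steps 1,2: B(x = 3) vs A(x = x + 2). RACE on x (W-W).
Steps 2,3: same thread (A). No race.
Steps 3,4: A(x = z) vs B(x = x - 3). RACE on x (W-W).
Steps 4,5: same thread (B). No race.
Steps 5,6: B(z = 9) vs A(z = x - 2). RACE on z (W-W).
Steps 6,7: same thread (A). No race.
Steps 7,8: A(x = x + 3) vs B(x = y + 3). RACE on x (W-W).
First conflict at steps 1,2.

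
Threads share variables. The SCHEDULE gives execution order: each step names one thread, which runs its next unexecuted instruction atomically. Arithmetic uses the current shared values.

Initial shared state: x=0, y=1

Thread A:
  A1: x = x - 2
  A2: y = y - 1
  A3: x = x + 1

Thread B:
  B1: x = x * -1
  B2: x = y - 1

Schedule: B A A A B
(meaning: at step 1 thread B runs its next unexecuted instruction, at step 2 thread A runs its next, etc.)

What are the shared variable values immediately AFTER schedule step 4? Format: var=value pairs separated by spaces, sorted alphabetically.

Answer: x=-1 y=0

Derivation:
Step 1: thread B executes B1 (x = x * -1). Shared: x=0 y=1. PCs: A@0 B@1
Step 2: thread A executes A1 (x = x - 2). Shared: x=-2 y=1. PCs: A@1 B@1
Step 3: thread A executes A2 (y = y - 1). Shared: x=-2 y=0. PCs: A@2 B@1
Step 4: thread A executes A3 (x = x + 1). Shared: x=-1 y=0. PCs: A@3 B@1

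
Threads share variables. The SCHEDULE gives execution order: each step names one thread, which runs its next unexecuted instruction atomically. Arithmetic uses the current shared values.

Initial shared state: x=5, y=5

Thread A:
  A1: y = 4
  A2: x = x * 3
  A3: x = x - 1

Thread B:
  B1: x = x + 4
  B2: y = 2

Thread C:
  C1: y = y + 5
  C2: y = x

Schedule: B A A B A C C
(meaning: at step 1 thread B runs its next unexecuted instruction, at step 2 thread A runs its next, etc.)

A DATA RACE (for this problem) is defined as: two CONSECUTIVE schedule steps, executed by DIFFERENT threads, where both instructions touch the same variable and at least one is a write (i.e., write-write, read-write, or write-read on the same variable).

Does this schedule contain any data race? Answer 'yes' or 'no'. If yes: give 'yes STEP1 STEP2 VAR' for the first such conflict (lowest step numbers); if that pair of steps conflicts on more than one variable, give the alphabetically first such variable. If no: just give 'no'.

Steps 1,2: B(r=x,w=x) vs A(r=-,w=y). No conflict.
Steps 2,3: same thread (A). No race.
Steps 3,4: A(r=x,w=x) vs B(r=-,w=y). No conflict.
Steps 4,5: B(r=-,w=y) vs A(r=x,w=x). No conflict.
Steps 5,6: A(r=x,w=x) vs C(r=y,w=y). No conflict.
Steps 6,7: same thread (C). No race.

Answer: no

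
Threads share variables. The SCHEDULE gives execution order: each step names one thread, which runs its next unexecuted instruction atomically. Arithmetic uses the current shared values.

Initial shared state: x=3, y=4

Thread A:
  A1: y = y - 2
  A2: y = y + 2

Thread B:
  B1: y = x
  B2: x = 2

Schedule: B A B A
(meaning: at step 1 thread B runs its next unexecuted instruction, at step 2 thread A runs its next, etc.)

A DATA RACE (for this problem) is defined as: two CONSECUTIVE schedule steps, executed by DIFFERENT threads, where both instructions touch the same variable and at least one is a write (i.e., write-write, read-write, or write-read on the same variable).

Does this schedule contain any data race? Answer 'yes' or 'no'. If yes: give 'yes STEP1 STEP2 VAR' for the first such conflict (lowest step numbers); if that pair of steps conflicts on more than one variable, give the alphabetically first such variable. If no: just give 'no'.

Steps 1,2: B(y = x) vs A(y = y - 2). RACE on y (W-W).
Steps 2,3: A(r=y,w=y) vs B(r=-,w=x). No conflict.
Steps 3,4: B(r=-,w=x) vs A(r=y,w=y). No conflict.
First conflict at steps 1,2.

Answer: yes 1 2 y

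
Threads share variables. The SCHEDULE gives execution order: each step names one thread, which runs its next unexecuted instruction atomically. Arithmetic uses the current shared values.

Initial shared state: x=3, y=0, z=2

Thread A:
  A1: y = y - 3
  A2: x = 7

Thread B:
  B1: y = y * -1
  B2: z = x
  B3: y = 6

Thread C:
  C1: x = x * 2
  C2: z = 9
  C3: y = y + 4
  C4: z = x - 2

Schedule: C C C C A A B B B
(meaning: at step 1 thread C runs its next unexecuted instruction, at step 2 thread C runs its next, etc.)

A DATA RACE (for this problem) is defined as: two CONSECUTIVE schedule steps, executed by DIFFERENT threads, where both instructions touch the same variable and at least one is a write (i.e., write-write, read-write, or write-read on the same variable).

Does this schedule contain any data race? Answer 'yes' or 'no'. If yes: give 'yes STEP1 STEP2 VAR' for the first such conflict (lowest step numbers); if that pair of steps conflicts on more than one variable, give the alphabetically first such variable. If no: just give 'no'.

Answer: no

Derivation:
Steps 1,2: same thread (C). No race.
Steps 2,3: same thread (C). No race.
Steps 3,4: same thread (C). No race.
Steps 4,5: C(r=x,w=z) vs A(r=y,w=y). No conflict.
Steps 5,6: same thread (A). No race.
Steps 6,7: A(r=-,w=x) vs B(r=y,w=y). No conflict.
Steps 7,8: same thread (B). No race.
Steps 8,9: same thread (B). No race.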